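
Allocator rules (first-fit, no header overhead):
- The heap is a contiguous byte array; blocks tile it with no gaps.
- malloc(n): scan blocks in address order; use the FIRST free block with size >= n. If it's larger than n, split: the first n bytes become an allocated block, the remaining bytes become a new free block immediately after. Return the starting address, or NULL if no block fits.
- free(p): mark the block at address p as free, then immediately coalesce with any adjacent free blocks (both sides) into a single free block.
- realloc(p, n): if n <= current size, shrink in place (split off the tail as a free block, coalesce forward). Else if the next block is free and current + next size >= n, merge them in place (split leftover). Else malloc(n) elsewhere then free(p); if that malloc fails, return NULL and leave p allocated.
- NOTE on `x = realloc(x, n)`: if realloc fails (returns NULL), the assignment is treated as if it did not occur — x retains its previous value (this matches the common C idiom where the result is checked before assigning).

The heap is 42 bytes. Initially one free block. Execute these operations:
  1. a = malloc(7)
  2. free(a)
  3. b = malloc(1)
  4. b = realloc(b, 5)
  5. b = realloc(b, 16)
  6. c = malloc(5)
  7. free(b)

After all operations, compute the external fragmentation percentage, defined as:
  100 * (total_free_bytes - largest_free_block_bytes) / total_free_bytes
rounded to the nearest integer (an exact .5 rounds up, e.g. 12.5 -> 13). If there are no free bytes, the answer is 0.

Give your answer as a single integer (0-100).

Op 1: a = malloc(7) -> a = 0; heap: [0-6 ALLOC][7-41 FREE]
Op 2: free(a) -> (freed a); heap: [0-41 FREE]
Op 3: b = malloc(1) -> b = 0; heap: [0-0 ALLOC][1-41 FREE]
Op 4: b = realloc(b, 5) -> b = 0; heap: [0-4 ALLOC][5-41 FREE]
Op 5: b = realloc(b, 16) -> b = 0; heap: [0-15 ALLOC][16-41 FREE]
Op 6: c = malloc(5) -> c = 16; heap: [0-15 ALLOC][16-20 ALLOC][21-41 FREE]
Op 7: free(b) -> (freed b); heap: [0-15 FREE][16-20 ALLOC][21-41 FREE]
Free blocks: [16 21] total_free=37 largest=21 -> 100*(37-21)/37 = 1600/37 ≈ 43.243 -> rounds to 43

Answer: 43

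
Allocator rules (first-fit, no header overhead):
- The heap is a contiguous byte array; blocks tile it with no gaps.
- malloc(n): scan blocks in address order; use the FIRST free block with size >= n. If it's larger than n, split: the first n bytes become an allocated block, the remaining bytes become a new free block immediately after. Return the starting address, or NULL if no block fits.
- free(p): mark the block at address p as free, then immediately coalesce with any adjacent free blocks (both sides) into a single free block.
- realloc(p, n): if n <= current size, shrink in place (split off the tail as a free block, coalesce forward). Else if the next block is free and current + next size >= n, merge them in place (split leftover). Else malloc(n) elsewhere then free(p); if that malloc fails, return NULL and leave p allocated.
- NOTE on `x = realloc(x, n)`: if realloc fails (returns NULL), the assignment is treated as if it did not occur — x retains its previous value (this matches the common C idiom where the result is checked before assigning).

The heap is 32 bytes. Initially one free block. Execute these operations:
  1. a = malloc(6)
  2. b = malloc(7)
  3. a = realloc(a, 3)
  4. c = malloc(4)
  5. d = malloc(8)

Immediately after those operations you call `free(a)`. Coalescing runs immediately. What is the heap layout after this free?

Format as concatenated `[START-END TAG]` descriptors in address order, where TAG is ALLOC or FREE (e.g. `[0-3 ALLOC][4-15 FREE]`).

Answer: [0-5 FREE][6-12 ALLOC][13-16 ALLOC][17-24 ALLOC][25-31 FREE]

Derivation:
Op 1: a = malloc(6) -> a = 0; heap: [0-5 ALLOC][6-31 FREE]
Op 2: b = malloc(7) -> b = 6; heap: [0-5 ALLOC][6-12 ALLOC][13-31 FREE]
Op 3: a = realloc(a, 3) -> a = 0; heap: [0-2 ALLOC][3-5 FREE][6-12 ALLOC][13-31 FREE]
Op 4: c = malloc(4) -> c = 13; heap: [0-2 ALLOC][3-5 FREE][6-12 ALLOC][13-16 ALLOC][17-31 FREE]
Op 5: d = malloc(8) -> d = 17; heap: [0-2 ALLOC][3-5 FREE][6-12 ALLOC][13-16 ALLOC][17-24 ALLOC][25-31 FREE]
free(a): a = 0 -> block [0-2 ALLOC]; mark free, coalesce with adjacent free neighbors -> [0-5 FREE][6-12 ALLOC][13-16 ALLOC][17-24 ALLOC][25-31 FREE]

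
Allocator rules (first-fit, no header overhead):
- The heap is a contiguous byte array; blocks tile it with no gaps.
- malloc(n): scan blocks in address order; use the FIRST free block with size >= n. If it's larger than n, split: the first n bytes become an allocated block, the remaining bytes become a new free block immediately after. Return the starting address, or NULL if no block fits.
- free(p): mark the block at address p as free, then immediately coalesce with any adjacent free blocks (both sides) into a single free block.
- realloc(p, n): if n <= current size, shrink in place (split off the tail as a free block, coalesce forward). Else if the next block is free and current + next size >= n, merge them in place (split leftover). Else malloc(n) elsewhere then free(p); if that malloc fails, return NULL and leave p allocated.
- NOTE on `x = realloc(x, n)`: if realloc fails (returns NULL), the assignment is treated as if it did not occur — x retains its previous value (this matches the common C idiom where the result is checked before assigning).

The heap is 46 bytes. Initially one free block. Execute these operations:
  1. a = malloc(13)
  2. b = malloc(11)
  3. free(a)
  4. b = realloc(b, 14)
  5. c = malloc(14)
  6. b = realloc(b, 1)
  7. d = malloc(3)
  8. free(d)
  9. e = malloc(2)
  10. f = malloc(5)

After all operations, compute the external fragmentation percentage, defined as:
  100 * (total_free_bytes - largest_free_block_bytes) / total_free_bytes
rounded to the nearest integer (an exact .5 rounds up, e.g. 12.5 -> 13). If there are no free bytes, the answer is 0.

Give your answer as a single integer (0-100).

Op 1: a = malloc(13) -> a = 0; heap: [0-12 ALLOC][13-45 FREE]
Op 2: b = malloc(11) -> b = 13; heap: [0-12 ALLOC][13-23 ALLOC][24-45 FREE]
Op 3: free(a) -> (freed a); heap: [0-12 FREE][13-23 ALLOC][24-45 FREE]
Op 4: b = realloc(b, 14) -> b = 13; heap: [0-12 FREE][13-26 ALLOC][27-45 FREE]
Op 5: c = malloc(14) -> c = 27; heap: [0-12 FREE][13-26 ALLOC][27-40 ALLOC][41-45 FREE]
Op 6: b = realloc(b, 1) -> b = 13; heap: [0-12 FREE][13-13 ALLOC][14-26 FREE][27-40 ALLOC][41-45 FREE]
Op 7: d = malloc(3) -> d = 0; heap: [0-2 ALLOC][3-12 FREE][13-13 ALLOC][14-26 FREE][27-40 ALLOC][41-45 FREE]
Op 8: free(d) -> (freed d); heap: [0-12 FREE][13-13 ALLOC][14-26 FREE][27-40 ALLOC][41-45 FREE]
Op 9: e = malloc(2) -> e = 0; heap: [0-1 ALLOC][2-12 FREE][13-13 ALLOC][14-26 FREE][27-40 ALLOC][41-45 FREE]
Op 10: f = malloc(5) -> f = 2; heap: [0-1 ALLOC][2-6 ALLOC][7-12 FREE][13-13 ALLOC][14-26 FREE][27-40 ALLOC][41-45 FREE]
Free blocks: [6 13 5] total_free=24 largest=13 -> 100*(24-13)/24 = 1100/24 ≈ 45.833 -> rounds to 46

Answer: 46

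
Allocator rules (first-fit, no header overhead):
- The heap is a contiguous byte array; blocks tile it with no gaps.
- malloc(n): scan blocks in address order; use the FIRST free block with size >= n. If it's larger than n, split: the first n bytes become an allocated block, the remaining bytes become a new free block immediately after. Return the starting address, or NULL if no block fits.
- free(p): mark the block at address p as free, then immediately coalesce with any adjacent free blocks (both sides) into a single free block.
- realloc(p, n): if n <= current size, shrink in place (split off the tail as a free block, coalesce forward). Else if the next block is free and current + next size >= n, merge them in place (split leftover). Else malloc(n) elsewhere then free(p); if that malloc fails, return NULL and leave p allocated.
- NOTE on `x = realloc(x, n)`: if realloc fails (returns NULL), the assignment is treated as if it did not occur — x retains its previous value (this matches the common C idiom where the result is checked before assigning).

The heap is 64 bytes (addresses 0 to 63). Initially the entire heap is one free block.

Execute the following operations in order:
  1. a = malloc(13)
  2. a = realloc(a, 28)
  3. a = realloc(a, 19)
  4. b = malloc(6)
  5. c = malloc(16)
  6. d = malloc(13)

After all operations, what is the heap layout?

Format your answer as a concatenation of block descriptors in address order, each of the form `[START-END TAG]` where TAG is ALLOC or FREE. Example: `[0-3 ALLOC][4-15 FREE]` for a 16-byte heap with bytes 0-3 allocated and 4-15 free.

Op 1: a = malloc(13) -> a = 0; heap: [0-12 ALLOC][13-63 FREE]
Op 2: a = realloc(a, 28) -> a = 0; heap: [0-27 ALLOC][28-63 FREE]
Op 3: a = realloc(a, 19) -> a = 0; heap: [0-18 ALLOC][19-63 FREE]
Op 4: b = malloc(6) -> b = 19; heap: [0-18 ALLOC][19-24 ALLOC][25-63 FREE]
Op 5: c = malloc(16) -> c = 25; heap: [0-18 ALLOC][19-24 ALLOC][25-40 ALLOC][41-63 FREE]
Op 6: d = malloc(13) -> d = 41; heap: [0-18 ALLOC][19-24 ALLOC][25-40 ALLOC][41-53 ALLOC][54-63 FREE]

Answer: [0-18 ALLOC][19-24 ALLOC][25-40 ALLOC][41-53 ALLOC][54-63 FREE]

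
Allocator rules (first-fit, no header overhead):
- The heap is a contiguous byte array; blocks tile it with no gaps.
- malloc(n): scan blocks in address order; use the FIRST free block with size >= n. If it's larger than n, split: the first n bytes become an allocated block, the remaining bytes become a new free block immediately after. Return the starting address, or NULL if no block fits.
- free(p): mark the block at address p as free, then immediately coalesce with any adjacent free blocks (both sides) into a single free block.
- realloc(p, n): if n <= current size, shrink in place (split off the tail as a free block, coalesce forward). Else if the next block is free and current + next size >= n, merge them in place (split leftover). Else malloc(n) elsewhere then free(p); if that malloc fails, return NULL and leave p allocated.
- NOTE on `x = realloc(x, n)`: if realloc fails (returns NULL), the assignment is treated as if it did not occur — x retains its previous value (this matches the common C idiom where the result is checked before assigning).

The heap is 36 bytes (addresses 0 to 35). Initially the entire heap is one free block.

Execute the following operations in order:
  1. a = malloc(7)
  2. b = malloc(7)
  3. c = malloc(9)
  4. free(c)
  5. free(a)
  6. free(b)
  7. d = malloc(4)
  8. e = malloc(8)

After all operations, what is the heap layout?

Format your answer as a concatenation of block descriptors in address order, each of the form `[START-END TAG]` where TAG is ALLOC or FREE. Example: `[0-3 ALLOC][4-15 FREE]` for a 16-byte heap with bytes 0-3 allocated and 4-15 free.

Op 1: a = malloc(7) -> a = 0; heap: [0-6 ALLOC][7-35 FREE]
Op 2: b = malloc(7) -> b = 7; heap: [0-6 ALLOC][7-13 ALLOC][14-35 FREE]
Op 3: c = malloc(9) -> c = 14; heap: [0-6 ALLOC][7-13 ALLOC][14-22 ALLOC][23-35 FREE]
Op 4: free(c) -> (freed c); heap: [0-6 ALLOC][7-13 ALLOC][14-35 FREE]
Op 5: free(a) -> (freed a); heap: [0-6 FREE][7-13 ALLOC][14-35 FREE]
Op 6: free(b) -> (freed b); heap: [0-35 FREE]
Op 7: d = malloc(4) -> d = 0; heap: [0-3 ALLOC][4-35 FREE]
Op 8: e = malloc(8) -> e = 4; heap: [0-3 ALLOC][4-11 ALLOC][12-35 FREE]

Answer: [0-3 ALLOC][4-11 ALLOC][12-35 FREE]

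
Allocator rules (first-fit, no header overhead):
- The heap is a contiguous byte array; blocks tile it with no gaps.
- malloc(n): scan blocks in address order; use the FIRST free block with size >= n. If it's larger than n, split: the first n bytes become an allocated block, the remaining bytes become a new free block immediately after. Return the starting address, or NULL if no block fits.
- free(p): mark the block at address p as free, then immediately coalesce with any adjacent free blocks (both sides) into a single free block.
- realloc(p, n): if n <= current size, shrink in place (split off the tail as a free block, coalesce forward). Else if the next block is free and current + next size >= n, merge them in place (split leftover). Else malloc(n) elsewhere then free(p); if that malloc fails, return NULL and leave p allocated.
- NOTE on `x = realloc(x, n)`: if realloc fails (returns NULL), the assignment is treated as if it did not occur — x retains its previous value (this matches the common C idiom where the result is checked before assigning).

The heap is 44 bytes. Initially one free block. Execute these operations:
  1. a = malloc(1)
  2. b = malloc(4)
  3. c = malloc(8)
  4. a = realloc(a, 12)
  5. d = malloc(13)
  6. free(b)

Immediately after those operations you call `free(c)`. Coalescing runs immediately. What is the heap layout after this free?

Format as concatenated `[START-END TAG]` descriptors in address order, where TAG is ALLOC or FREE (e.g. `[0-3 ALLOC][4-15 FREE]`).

Answer: [0-12 FREE][13-24 ALLOC][25-37 ALLOC][38-43 FREE]

Derivation:
Op 1: a = malloc(1) -> a = 0; heap: [0-0 ALLOC][1-43 FREE]
Op 2: b = malloc(4) -> b = 1; heap: [0-0 ALLOC][1-4 ALLOC][5-43 FREE]
Op 3: c = malloc(8) -> c = 5; heap: [0-0 ALLOC][1-4 ALLOC][5-12 ALLOC][13-43 FREE]
Op 4: a = realloc(a, 12) -> a = 13; heap: [0-0 FREE][1-4 ALLOC][5-12 ALLOC][13-24 ALLOC][25-43 FREE]
Op 5: d = malloc(13) -> d = 25; heap: [0-0 FREE][1-4 ALLOC][5-12 ALLOC][13-24 ALLOC][25-37 ALLOC][38-43 FREE]
Op 6: free(b) -> (freed b); heap: [0-4 FREE][5-12 ALLOC][13-24 ALLOC][25-37 ALLOC][38-43 FREE]
free(c): c = 5 -> block [5-12 ALLOC]; mark free, coalesce with adjacent free neighbors -> [0-12 FREE][13-24 ALLOC][25-37 ALLOC][38-43 FREE]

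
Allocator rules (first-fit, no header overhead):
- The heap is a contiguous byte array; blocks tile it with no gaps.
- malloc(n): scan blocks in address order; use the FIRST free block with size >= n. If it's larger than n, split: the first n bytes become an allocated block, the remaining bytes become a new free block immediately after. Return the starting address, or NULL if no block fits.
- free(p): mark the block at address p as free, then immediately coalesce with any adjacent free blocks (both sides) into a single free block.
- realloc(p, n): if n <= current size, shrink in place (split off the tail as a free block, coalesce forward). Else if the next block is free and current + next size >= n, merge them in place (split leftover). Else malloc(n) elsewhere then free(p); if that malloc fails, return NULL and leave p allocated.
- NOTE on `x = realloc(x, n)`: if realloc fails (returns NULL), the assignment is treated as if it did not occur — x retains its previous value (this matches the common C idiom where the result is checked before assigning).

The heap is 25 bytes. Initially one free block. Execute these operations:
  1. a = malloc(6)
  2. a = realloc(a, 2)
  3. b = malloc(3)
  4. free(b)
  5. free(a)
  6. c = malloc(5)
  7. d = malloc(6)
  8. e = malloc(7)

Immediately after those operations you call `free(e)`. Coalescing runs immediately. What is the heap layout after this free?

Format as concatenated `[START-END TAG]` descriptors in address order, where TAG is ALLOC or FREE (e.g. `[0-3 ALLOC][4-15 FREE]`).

Op 1: a = malloc(6) -> a = 0; heap: [0-5 ALLOC][6-24 FREE]
Op 2: a = realloc(a, 2) -> a = 0; heap: [0-1 ALLOC][2-24 FREE]
Op 3: b = malloc(3) -> b = 2; heap: [0-1 ALLOC][2-4 ALLOC][5-24 FREE]
Op 4: free(b) -> (freed b); heap: [0-1 ALLOC][2-24 FREE]
Op 5: free(a) -> (freed a); heap: [0-24 FREE]
Op 6: c = malloc(5) -> c = 0; heap: [0-4 ALLOC][5-24 FREE]
Op 7: d = malloc(6) -> d = 5; heap: [0-4 ALLOC][5-10 ALLOC][11-24 FREE]
Op 8: e = malloc(7) -> e = 11; heap: [0-4 ALLOC][5-10 ALLOC][11-17 ALLOC][18-24 FREE]
free(e): e = 11 -> block [11-17 ALLOC]; mark free, coalesce with adjacent free neighbors -> [0-4 ALLOC][5-10 ALLOC][11-24 FREE]

Answer: [0-4 ALLOC][5-10 ALLOC][11-24 FREE]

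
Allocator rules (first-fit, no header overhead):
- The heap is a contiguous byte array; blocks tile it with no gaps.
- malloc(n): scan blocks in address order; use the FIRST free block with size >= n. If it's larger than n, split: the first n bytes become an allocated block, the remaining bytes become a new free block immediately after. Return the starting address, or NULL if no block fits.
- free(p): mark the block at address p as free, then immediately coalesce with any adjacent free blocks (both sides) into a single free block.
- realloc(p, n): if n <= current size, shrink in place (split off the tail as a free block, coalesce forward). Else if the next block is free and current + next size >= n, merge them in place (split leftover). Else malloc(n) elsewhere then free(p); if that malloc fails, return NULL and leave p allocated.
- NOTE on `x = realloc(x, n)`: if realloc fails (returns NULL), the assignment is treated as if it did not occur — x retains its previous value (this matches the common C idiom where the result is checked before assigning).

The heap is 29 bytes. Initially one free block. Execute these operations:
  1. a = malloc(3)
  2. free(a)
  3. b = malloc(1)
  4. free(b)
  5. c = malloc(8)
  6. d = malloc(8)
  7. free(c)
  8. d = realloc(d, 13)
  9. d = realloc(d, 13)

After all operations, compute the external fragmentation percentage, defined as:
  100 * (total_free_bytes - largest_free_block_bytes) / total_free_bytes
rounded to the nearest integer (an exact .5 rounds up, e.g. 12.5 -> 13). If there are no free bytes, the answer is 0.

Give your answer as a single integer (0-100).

Op 1: a = malloc(3) -> a = 0; heap: [0-2 ALLOC][3-28 FREE]
Op 2: free(a) -> (freed a); heap: [0-28 FREE]
Op 3: b = malloc(1) -> b = 0; heap: [0-0 ALLOC][1-28 FREE]
Op 4: free(b) -> (freed b); heap: [0-28 FREE]
Op 5: c = malloc(8) -> c = 0; heap: [0-7 ALLOC][8-28 FREE]
Op 6: d = malloc(8) -> d = 8; heap: [0-7 ALLOC][8-15 ALLOC][16-28 FREE]
Op 7: free(c) -> (freed c); heap: [0-7 FREE][8-15 ALLOC][16-28 FREE]
Op 8: d = realloc(d, 13) -> d = 8; heap: [0-7 FREE][8-20 ALLOC][21-28 FREE]
Op 9: d = realloc(d, 13) -> d = 8; heap: [0-7 FREE][8-20 ALLOC][21-28 FREE]
Free blocks: [8 8] total_free=16 largest=8 -> 100*(16-8)/16 = 800/16 = 50

Answer: 50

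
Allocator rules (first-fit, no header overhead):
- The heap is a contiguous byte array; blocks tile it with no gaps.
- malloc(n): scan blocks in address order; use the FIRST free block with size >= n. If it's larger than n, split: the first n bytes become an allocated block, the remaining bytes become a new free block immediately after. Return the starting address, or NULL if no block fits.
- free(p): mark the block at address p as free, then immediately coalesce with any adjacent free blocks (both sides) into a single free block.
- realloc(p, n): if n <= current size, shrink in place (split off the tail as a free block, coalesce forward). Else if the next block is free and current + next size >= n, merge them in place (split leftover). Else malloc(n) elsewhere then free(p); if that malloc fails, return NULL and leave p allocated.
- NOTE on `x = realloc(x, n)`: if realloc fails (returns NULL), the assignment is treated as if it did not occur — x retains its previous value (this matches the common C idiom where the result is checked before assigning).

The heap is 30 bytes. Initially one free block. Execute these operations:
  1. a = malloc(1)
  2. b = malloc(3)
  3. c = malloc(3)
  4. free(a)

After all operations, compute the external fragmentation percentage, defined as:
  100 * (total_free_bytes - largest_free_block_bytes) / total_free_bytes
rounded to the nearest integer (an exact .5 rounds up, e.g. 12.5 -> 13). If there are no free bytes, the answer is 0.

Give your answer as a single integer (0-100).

Answer: 4

Derivation:
Op 1: a = malloc(1) -> a = 0; heap: [0-0 ALLOC][1-29 FREE]
Op 2: b = malloc(3) -> b = 1; heap: [0-0 ALLOC][1-3 ALLOC][4-29 FREE]
Op 3: c = malloc(3) -> c = 4; heap: [0-0 ALLOC][1-3 ALLOC][4-6 ALLOC][7-29 FREE]
Op 4: free(a) -> (freed a); heap: [0-0 FREE][1-3 ALLOC][4-6 ALLOC][7-29 FREE]
Free blocks: [1 23] total_free=24 largest=23 -> 100*(24-23)/24 = 100/24 ≈ 4.167 -> rounds to 4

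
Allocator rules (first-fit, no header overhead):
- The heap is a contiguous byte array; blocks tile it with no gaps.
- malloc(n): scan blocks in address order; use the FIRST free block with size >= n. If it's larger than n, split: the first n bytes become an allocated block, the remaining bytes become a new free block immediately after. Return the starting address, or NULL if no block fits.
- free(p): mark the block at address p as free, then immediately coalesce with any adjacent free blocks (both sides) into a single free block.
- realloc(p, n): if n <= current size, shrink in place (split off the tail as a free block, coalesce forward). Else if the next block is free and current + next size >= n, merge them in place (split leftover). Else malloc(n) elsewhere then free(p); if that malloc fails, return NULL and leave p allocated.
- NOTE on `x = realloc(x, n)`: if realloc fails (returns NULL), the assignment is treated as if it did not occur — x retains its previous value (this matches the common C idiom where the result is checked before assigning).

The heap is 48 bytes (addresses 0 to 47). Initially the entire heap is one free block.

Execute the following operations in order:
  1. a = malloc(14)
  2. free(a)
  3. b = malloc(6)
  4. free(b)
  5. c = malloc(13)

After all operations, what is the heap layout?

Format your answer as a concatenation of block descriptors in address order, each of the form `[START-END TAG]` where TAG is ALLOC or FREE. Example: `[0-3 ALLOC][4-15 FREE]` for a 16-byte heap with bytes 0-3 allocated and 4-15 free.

Answer: [0-12 ALLOC][13-47 FREE]

Derivation:
Op 1: a = malloc(14) -> a = 0; heap: [0-13 ALLOC][14-47 FREE]
Op 2: free(a) -> (freed a); heap: [0-47 FREE]
Op 3: b = malloc(6) -> b = 0; heap: [0-5 ALLOC][6-47 FREE]
Op 4: free(b) -> (freed b); heap: [0-47 FREE]
Op 5: c = malloc(13) -> c = 0; heap: [0-12 ALLOC][13-47 FREE]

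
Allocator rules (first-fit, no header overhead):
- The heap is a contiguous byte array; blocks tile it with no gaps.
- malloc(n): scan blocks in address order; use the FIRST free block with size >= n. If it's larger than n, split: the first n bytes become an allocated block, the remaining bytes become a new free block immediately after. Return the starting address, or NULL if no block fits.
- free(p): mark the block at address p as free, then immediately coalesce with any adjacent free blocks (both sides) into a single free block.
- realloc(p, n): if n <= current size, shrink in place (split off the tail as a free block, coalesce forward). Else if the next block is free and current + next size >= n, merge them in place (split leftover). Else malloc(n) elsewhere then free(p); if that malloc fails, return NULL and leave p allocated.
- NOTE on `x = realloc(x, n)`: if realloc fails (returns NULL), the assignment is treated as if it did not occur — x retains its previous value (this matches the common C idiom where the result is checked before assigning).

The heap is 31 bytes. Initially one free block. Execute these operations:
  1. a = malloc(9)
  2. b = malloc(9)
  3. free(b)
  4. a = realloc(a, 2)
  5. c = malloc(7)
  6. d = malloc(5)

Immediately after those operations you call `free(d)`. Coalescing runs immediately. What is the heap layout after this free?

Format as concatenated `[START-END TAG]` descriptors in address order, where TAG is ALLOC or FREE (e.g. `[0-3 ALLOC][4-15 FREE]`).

Answer: [0-1 ALLOC][2-8 ALLOC][9-30 FREE]

Derivation:
Op 1: a = malloc(9) -> a = 0; heap: [0-8 ALLOC][9-30 FREE]
Op 2: b = malloc(9) -> b = 9; heap: [0-8 ALLOC][9-17 ALLOC][18-30 FREE]
Op 3: free(b) -> (freed b); heap: [0-8 ALLOC][9-30 FREE]
Op 4: a = realloc(a, 2) -> a = 0; heap: [0-1 ALLOC][2-30 FREE]
Op 5: c = malloc(7) -> c = 2; heap: [0-1 ALLOC][2-8 ALLOC][9-30 FREE]
Op 6: d = malloc(5) -> d = 9; heap: [0-1 ALLOC][2-8 ALLOC][9-13 ALLOC][14-30 FREE]
free(d): d = 9 -> block [9-13 ALLOC]; mark free, coalesce with adjacent free neighbors -> [0-1 ALLOC][2-8 ALLOC][9-30 FREE]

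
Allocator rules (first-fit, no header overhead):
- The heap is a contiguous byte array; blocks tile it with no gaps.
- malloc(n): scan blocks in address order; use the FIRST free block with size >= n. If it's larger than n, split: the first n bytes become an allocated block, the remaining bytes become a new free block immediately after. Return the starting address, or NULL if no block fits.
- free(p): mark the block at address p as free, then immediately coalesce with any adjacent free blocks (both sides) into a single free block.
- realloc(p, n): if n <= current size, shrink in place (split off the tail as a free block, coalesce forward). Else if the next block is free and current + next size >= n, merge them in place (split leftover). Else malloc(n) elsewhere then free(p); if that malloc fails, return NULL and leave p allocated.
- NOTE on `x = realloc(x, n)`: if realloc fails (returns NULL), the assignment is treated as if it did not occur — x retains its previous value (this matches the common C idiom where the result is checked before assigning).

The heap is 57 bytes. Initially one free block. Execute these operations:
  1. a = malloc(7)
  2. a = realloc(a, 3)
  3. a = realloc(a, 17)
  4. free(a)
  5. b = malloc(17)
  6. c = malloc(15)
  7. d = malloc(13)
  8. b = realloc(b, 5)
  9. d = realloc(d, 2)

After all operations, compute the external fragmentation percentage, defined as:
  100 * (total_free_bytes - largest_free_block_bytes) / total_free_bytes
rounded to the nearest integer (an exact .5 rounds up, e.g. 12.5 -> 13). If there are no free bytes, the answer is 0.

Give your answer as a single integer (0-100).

Answer: 34

Derivation:
Op 1: a = malloc(7) -> a = 0; heap: [0-6 ALLOC][7-56 FREE]
Op 2: a = realloc(a, 3) -> a = 0; heap: [0-2 ALLOC][3-56 FREE]
Op 3: a = realloc(a, 17) -> a = 0; heap: [0-16 ALLOC][17-56 FREE]
Op 4: free(a) -> (freed a); heap: [0-56 FREE]
Op 5: b = malloc(17) -> b = 0; heap: [0-16 ALLOC][17-56 FREE]
Op 6: c = malloc(15) -> c = 17; heap: [0-16 ALLOC][17-31 ALLOC][32-56 FREE]
Op 7: d = malloc(13) -> d = 32; heap: [0-16 ALLOC][17-31 ALLOC][32-44 ALLOC][45-56 FREE]
Op 8: b = realloc(b, 5) -> b = 0; heap: [0-4 ALLOC][5-16 FREE][17-31 ALLOC][32-44 ALLOC][45-56 FREE]
Op 9: d = realloc(d, 2) -> d = 32; heap: [0-4 ALLOC][5-16 FREE][17-31 ALLOC][32-33 ALLOC][34-56 FREE]
Free blocks: [12 23] total_free=35 largest=23 -> 100*(35-23)/35 = 1200/35 ≈ 34.286 -> rounds to 34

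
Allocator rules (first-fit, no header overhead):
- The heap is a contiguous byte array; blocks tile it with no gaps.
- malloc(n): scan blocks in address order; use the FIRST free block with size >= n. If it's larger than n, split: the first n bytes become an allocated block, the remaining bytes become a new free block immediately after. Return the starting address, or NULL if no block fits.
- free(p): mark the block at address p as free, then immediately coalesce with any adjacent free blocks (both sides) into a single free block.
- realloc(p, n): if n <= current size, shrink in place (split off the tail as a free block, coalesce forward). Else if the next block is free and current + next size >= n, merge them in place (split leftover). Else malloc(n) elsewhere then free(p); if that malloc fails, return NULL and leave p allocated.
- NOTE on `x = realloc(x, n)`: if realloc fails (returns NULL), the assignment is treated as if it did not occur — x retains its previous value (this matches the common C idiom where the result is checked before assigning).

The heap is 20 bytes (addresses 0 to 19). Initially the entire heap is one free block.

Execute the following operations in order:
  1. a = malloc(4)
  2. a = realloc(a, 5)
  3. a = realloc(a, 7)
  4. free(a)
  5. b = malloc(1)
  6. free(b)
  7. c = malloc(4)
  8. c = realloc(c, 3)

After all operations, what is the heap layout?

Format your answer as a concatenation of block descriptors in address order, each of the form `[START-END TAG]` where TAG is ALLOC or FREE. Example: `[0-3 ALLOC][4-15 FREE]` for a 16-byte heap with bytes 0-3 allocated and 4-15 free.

Op 1: a = malloc(4) -> a = 0; heap: [0-3 ALLOC][4-19 FREE]
Op 2: a = realloc(a, 5) -> a = 0; heap: [0-4 ALLOC][5-19 FREE]
Op 3: a = realloc(a, 7) -> a = 0; heap: [0-6 ALLOC][7-19 FREE]
Op 4: free(a) -> (freed a); heap: [0-19 FREE]
Op 5: b = malloc(1) -> b = 0; heap: [0-0 ALLOC][1-19 FREE]
Op 6: free(b) -> (freed b); heap: [0-19 FREE]
Op 7: c = malloc(4) -> c = 0; heap: [0-3 ALLOC][4-19 FREE]
Op 8: c = realloc(c, 3) -> c = 0; heap: [0-2 ALLOC][3-19 FREE]

Answer: [0-2 ALLOC][3-19 FREE]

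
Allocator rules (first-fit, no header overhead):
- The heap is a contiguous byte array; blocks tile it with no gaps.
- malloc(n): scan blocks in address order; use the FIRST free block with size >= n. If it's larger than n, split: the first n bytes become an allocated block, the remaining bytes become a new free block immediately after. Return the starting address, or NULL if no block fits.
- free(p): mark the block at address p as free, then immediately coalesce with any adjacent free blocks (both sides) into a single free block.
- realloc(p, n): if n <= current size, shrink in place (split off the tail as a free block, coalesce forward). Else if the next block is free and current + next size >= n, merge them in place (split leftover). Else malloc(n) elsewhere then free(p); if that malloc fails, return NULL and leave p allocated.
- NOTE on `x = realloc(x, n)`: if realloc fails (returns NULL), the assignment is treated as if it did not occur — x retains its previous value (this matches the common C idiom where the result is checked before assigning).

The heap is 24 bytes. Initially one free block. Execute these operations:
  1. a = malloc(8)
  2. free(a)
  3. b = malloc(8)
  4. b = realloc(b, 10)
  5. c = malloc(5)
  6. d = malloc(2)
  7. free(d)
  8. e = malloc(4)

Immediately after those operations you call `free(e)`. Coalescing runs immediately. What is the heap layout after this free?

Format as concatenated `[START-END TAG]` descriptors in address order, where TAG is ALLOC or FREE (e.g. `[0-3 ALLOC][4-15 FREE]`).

Op 1: a = malloc(8) -> a = 0; heap: [0-7 ALLOC][8-23 FREE]
Op 2: free(a) -> (freed a); heap: [0-23 FREE]
Op 3: b = malloc(8) -> b = 0; heap: [0-7 ALLOC][8-23 FREE]
Op 4: b = realloc(b, 10) -> b = 0; heap: [0-9 ALLOC][10-23 FREE]
Op 5: c = malloc(5) -> c = 10; heap: [0-9 ALLOC][10-14 ALLOC][15-23 FREE]
Op 6: d = malloc(2) -> d = 15; heap: [0-9 ALLOC][10-14 ALLOC][15-16 ALLOC][17-23 FREE]
Op 7: free(d) -> (freed d); heap: [0-9 ALLOC][10-14 ALLOC][15-23 FREE]
Op 8: e = malloc(4) -> e = 15; heap: [0-9 ALLOC][10-14 ALLOC][15-18 ALLOC][19-23 FREE]
free(e): e = 15 -> block [15-18 ALLOC]; mark free, coalesce with adjacent free neighbors -> [0-9 ALLOC][10-14 ALLOC][15-23 FREE]

Answer: [0-9 ALLOC][10-14 ALLOC][15-23 FREE]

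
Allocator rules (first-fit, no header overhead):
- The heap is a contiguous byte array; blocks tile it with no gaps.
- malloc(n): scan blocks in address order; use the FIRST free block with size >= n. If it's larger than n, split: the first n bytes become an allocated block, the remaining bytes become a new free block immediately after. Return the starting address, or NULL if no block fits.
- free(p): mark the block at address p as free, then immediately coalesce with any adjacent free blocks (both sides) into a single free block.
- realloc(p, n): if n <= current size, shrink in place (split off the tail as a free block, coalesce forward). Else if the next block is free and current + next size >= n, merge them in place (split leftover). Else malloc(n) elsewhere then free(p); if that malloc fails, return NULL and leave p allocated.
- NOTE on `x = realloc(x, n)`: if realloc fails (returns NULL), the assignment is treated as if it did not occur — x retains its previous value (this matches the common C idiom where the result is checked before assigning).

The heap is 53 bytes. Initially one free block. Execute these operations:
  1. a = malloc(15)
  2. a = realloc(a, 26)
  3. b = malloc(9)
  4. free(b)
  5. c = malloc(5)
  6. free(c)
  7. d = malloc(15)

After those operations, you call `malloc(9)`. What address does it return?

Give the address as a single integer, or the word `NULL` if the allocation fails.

Answer: 41

Derivation:
Op 1: a = malloc(15) -> a = 0; heap: [0-14 ALLOC][15-52 FREE]
Op 2: a = realloc(a, 26) -> a = 0; heap: [0-25 ALLOC][26-52 FREE]
Op 3: b = malloc(9) -> b = 26; heap: [0-25 ALLOC][26-34 ALLOC][35-52 FREE]
Op 4: free(b) -> (freed b); heap: [0-25 ALLOC][26-52 FREE]
Op 5: c = malloc(5) -> c = 26; heap: [0-25 ALLOC][26-30 ALLOC][31-52 FREE]
Op 6: free(c) -> (freed c); heap: [0-25 ALLOC][26-52 FREE]
Op 7: d = malloc(15) -> d = 26; heap: [0-25 ALLOC][26-40 ALLOC][41-52 FREE]
malloc(9): first-fit scan over [0-25 ALLOC][26-40 ALLOC][41-52 FREE] -> 41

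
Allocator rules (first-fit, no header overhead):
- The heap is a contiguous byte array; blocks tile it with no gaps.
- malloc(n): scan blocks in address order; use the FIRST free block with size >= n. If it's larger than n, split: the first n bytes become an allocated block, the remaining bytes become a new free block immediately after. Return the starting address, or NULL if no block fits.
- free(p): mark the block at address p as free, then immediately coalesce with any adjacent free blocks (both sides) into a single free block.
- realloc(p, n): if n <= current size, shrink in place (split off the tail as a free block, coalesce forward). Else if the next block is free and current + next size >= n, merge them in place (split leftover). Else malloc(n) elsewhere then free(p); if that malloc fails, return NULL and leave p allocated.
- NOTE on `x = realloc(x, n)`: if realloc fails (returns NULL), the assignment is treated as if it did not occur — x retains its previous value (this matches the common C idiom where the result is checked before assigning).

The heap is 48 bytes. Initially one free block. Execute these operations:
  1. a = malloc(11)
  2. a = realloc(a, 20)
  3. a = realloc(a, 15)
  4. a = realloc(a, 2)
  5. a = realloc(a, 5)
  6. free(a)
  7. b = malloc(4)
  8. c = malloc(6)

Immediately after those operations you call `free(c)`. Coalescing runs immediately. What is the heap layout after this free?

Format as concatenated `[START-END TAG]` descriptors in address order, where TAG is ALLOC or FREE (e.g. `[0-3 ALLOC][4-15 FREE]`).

Answer: [0-3 ALLOC][4-47 FREE]

Derivation:
Op 1: a = malloc(11) -> a = 0; heap: [0-10 ALLOC][11-47 FREE]
Op 2: a = realloc(a, 20) -> a = 0; heap: [0-19 ALLOC][20-47 FREE]
Op 3: a = realloc(a, 15) -> a = 0; heap: [0-14 ALLOC][15-47 FREE]
Op 4: a = realloc(a, 2) -> a = 0; heap: [0-1 ALLOC][2-47 FREE]
Op 5: a = realloc(a, 5) -> a = 0; heap: [0-4 ALLOC][5-47 FREE]
Op 6: free(a) -> (freed a); heap: [0-47 FREE]
Op 7: b = malloc(4) -> b = 0; heap: [0-3 ALLOC][4-47 FREE]
Op 8: c = malloc(6) -> c = 4; heap: [0-3 ALLOC][4-9 ALLOC][10-47 FREE]
free(c): c = 4 -> block [4-9 ALLOC]; mark free, coalesce with adjacent free neighbors -> [0-3 ALLOC][4-47 FREE]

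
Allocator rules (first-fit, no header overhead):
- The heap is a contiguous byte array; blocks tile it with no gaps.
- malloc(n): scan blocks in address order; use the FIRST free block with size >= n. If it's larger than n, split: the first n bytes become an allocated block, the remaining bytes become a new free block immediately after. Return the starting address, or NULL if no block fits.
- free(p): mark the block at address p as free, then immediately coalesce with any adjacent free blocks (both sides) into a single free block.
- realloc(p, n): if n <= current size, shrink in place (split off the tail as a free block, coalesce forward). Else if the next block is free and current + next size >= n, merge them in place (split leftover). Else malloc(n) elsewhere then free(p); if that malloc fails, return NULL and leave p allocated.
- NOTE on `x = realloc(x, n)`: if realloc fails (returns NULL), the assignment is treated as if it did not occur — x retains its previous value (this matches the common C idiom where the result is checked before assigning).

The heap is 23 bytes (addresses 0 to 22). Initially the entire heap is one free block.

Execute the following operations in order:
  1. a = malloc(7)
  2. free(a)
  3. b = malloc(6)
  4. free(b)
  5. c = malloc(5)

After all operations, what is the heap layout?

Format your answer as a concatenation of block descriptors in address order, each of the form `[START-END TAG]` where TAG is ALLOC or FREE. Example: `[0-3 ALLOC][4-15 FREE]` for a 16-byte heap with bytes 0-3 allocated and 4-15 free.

Answer: [0-4 ALLOC][5-22 FREE]

Derivation:
Op 1: a = malloc(7) -> a = 0; heap: [0-6 ALLOC][7-22 FREE]
Op 2: free(a) -> (freed a); heap: [0-22 FREE]
Op 3: b = malloc(6) -> b = 0; heap: [0-5 ALLOC][6-22 FREE]
Op 4: free(b) -> (freed b); heap: [0-22 FREE]
Op 5: c = malloc(5) -> c = 0; heap: [0-4 ALLOC][5-22 FREE]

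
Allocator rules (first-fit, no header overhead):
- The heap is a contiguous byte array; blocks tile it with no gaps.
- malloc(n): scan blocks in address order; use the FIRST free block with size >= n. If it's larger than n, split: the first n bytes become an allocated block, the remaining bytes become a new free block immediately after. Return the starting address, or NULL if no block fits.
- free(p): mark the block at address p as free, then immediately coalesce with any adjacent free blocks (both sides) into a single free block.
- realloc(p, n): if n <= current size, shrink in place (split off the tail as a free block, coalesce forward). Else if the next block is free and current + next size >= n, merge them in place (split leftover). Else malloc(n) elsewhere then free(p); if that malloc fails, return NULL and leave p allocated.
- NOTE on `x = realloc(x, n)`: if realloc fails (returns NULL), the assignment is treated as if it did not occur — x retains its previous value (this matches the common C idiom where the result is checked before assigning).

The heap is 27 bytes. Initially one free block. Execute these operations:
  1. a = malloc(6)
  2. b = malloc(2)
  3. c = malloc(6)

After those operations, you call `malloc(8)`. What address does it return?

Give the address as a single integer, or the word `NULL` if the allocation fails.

Op 1: a = malloc(6) -> a = 0; heap: [0-5 ALLOC][6-26 FREE]
Op 2: b = malloc(2) -> b = 6; heap: [0-5 ALLOC][6-7 ALLOC][8-26 FREE]
Op 3: c = malloc(6) -> c = 8; heap: [0-5 ALLOC][6-7 ALLOC][8-13 ALLOC][14-26 FREE]
malloc(8): first-fit scan over [0-5 ALLOC][6-7 ALLOC][8-13 ALLOC][14-26 FREE] -> 14

Answer: 14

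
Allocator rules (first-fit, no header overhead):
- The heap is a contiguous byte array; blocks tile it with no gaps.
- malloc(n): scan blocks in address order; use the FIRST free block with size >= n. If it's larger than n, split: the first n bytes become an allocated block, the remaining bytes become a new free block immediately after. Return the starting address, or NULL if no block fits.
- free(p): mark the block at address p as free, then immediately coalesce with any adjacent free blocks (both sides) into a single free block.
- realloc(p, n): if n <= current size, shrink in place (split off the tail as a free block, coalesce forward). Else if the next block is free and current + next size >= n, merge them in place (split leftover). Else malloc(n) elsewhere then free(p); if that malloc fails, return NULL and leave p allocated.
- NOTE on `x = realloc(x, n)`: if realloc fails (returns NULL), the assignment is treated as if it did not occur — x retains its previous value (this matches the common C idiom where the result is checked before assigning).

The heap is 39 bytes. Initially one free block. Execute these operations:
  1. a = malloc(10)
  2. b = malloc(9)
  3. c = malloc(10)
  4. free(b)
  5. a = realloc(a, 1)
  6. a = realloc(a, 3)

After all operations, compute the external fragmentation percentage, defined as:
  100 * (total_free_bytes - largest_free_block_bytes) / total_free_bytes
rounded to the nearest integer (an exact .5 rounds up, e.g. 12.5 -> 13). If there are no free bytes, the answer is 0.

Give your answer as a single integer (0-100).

Op 1: a = malloc(10) -> a = 0; heap: [0-9 ALLOC][10-38 FREE]
Op 2: b = malloc(9) -> b = 10; heap: [0-9 ALLOC][10-18 ALLOC][19-38 FREE]
Op 3: c = malloc(10) -> c = 19; heap: [0-9 ALLOC][10-18 ALLOC][19-28 ALLOC][29-38 FREE]
Op 4: free(b) -> (freed b); heap: [0-9 ALLOC][10-18 FREE][19-28 ALLOC][29-38 FREE]
Op 5: a = realloc(a, 1) -> a = 0; heap: [0-0 ALLOC][1-18 FREE][19-28 ALLOC][29-38 FREE]
Op 6: a = realloc(a, 3) -> a = 0; heap: [0-2 ALLOC][3-18 FREE][19-28 ALLOC][29-38 FREE]
Free blocks: [16 10] total_free=26 largest=16 -> 100*(26-16)/26 = 1000/26 ≈ 38.462 -> rounds to 38

Answer: 38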